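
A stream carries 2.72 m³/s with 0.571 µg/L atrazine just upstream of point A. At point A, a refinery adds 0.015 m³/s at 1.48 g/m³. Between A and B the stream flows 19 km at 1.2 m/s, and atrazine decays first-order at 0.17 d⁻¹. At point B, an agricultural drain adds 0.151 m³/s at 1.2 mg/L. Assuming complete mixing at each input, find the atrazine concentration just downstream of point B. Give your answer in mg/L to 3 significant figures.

0.0708 mg/L

0.571 µg/L = 0.000571 mg/L.
After input A: C = (2.72·0.000571 + 0.015·1.48) / 2.735 = 0.008685 mg/L.
Over the 19 km reach to input B (t = 1.583e+04 s = 0.1833 d), decay gives C = 0.008685·exp(−0.17·0.1833) = 0.008418 mg/L.
After input B: C = (2.735·0.008418 + 0.151·1.2) / 2.886 = 0.07076 mg/L.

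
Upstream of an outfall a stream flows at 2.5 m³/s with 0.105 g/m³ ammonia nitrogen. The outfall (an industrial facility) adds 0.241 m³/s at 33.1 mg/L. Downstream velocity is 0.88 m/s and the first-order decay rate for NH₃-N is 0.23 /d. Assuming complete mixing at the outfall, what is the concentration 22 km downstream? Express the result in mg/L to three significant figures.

After complete mixing, C₀ = (0.241·33.1 + 2.5·0.105) / 2.741 = 3.006 mg/L.
Travel time t = 2.2e+04 m / 0.88 m/s = 2.5e+04 s = 0.2894 d.
C = 3.006·exp(−0.23·0.2894) = 3.006·0.9356 = 2.813 mg/L.

2.81 mg/L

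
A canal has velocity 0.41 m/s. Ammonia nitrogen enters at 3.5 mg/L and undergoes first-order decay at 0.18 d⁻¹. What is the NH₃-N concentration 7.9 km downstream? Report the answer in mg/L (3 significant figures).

Travel time t = 7.9 km / 0.41 m/s = 7900/0.41 = 1.927e+04 s = 0.223 d.
First-order decay: C = 3.5·exp(−0.18·0.223) = 3.5·0.9607 = 3.362 mg/L.

3.36 mg/L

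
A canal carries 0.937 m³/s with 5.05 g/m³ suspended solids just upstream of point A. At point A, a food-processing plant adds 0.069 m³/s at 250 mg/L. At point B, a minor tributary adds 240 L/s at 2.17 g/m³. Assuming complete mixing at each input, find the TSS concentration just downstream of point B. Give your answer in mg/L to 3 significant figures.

18.1 mg/L

After input A: C = (0.937·5.05 + 0.069·250) / 1.006 = 21.85 mg/L.
240 L/s = 0.24 m³/s.
After input B: C = (1.006·21.85 + 0.24·2.17) / 1.246 = 18.06 mg/L.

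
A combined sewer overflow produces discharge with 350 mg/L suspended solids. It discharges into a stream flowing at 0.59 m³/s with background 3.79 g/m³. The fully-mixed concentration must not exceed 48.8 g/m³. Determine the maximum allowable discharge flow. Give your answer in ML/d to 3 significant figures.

Mass balance at complete mixing: C_std·(Q_w + Q_r) = Q_w·C_e + Q_r·C_b.
Rearranging, Q_w = Q_r·(C_std − C_b)/(C_e − C_std) = 0.59·(48.8 − 3.79) / (350 − 48.8) = 0.08817 m³/s.
= 7.618 ML/d.

7.62 ML/d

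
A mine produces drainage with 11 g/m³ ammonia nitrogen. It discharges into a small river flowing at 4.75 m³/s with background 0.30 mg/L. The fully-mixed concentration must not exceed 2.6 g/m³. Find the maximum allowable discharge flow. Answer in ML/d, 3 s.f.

Mass balance at complete mixing: C_std·(Q_w + Q_r) = Q_w·C_e + Q_r·C_b.
Rearranging, Q_w = Q_r·(C_std − C_b)/(C_e − C_std) = 4.75·(2.6 − 0.3) / (11 − 2.6) = 1.301 m³/s.
= 112.4 ML/d.

112 ML/d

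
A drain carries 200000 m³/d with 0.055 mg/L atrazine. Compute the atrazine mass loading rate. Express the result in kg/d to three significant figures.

11.0 kg/d

200000 m³/d = 2.315 m³/s.
Mass flux = Q·C = 2.315 m³/s × 0.055 g/m³ = 0.1273 g/s.
= 0.1273 g/s × 86.4 = 11 kg/d.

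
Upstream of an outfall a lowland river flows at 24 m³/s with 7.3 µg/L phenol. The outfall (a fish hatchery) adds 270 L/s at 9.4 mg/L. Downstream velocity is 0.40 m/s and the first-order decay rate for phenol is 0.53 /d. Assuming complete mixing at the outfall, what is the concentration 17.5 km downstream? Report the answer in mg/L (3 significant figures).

270 L/s = 0.27 m³/s.
7.3 µg/L = 0.0073 mg/L.
After complete mixing, C₀ = (0.27·9.4 + 24·0.0073) / 24.27 = 0.1118 mg/L.
Travel time t = 1.75e+04 m / 0.40 m/s = 4.375e+04 s = 0.5064 d.
C = 0.1118·exp(−0.53·0.5064) = 0.1118·0.7646 = 0.08548 mg/L.

0.0855 mg/L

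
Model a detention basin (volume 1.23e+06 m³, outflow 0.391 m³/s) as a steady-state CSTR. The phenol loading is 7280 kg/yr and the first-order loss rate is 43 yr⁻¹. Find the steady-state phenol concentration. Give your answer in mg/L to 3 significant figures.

0.112 mg/L

Outflow Q = 0.391 m³/s × 3.156e+07 s/yr = 1.234e+07 m³/yr.
Steady-state CSTR mass balance: W = Q·C + k·V·C, so C = W/(Q + kV).
Q + kV = 1.234e+07 + 43·1.23e+06 = 6.523e+07 m³/yr.
C = 7280/6.523e+07 = 0.0001116 kg/m³ = 0.1116 mg/L.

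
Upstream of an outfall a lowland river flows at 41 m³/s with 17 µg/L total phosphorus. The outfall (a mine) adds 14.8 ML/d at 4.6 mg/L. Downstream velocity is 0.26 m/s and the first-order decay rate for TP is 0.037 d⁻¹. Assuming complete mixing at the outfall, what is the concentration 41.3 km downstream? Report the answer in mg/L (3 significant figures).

14.8 ML/d = 0.1713 m³/s.
17 µg/L = 0.017 mg/L.
After complete mixing, C₀ = (0.1713·4.6 + 41·0.017) / 41.17 = 0.03607 mg/L.
Travel time t = 4.13e+04 m / 0.26 m/s = 1.588e+05 s = 1.838 d.
C = 0.03607·exp(−0.037·1.838) = 0.03607·0.9342 = 0.0337 mg/L.

0.0337 mg/L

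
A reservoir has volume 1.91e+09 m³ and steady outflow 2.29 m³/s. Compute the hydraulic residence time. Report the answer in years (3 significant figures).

Q = 2.29 m³/s × 3.156e+07 s/yr = 7.227e+07 m³/yr.
Hydraulic residence time τ = V/Q = 1.91e+09/7.227e+07 = 26.43 yr.

26.4 yr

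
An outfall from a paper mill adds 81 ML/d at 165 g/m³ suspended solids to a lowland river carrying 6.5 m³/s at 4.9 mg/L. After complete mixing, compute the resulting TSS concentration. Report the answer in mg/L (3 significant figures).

25.1 mg/L

81 ML/d = 0.9375 m³/s.
Flow-weighted mixing gives C = (0.9375·165 + 6.5·4.9) / (0.9375 + 6.5) = 186.5/7.438 = 25.08 mg/L.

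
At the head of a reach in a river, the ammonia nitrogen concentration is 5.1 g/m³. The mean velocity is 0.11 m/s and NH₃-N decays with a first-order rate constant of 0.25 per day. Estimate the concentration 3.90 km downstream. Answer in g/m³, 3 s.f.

Travel time t = 3.90 km / 0.11 m/s = 3900/0.11 = 3.545e+04 s = 0.4104 d.
First-order decay: C = 5.1·exp(−0.25·0.4104) = 5.1·0.9025 = 4.603 g/m³.

4.60 g/m³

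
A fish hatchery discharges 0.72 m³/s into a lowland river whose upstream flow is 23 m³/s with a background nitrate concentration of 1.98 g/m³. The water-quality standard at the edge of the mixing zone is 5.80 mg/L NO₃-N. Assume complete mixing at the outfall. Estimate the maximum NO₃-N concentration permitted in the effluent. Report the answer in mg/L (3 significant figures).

Mass balance: 5.8·23.72 = 0.72·Cₑ + 23·1.98.
Cₑ = (137.6 − 45.54) / 0.72 = 127.8 mg/L.

128 mg/L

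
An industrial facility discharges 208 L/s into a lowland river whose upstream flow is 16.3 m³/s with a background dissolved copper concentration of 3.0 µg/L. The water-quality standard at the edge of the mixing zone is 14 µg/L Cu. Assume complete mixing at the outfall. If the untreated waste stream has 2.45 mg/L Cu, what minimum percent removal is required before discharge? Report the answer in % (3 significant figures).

208 L/s = 0.208 m³/s.
3.0 µg/L = 0.003 mg/L.
14 µg/L = 0.014 mg/L.
Mass balance: 0.014·16.51 = 0.208·Cₑ + 16.3·0.003.
Cₑ = (0.2311 − 0.0489) / 0.208 = 0.876 mg/L.
Required removal = 1 − 0.876/2.45 = 64.24 %.

64.2 %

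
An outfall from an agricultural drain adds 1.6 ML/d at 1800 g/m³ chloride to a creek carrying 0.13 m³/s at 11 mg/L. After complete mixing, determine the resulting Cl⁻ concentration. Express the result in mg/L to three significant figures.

1.6 ML/d = 0.01852 m³/s.
Flow-weighted mixing gives C = (0.01852·1800 + 0.13·11) / (0.01852 + 0.13) = 34.76/0.1485 = 234.1 mg/L.

234 mg/L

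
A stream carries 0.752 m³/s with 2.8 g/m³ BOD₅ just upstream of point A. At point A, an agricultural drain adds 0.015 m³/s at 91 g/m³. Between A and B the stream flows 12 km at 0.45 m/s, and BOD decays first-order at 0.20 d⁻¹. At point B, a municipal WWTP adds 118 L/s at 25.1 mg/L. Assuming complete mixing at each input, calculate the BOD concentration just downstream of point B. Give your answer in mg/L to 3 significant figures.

After input A: C = (0.752·2.8 + 0.015·91) / 0.767 = 4.525 mg/L.
Over the 12 km reach to input B (t = 2.667e+04 s = 0.3086 d), decay gives C = 4.525·exp(−0.20·0.3086) = 4.254 mg/L.
118 L/s = 0.118 m³/s.
After input B: C = (0.767·4.254 + 0.118·25.1) / 0.885 = 7.033 mg/L.

7.03 mg/L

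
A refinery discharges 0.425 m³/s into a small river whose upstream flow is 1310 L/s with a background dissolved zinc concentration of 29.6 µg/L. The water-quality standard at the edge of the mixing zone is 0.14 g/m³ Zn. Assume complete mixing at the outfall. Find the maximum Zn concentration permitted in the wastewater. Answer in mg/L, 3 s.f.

1310 L/s = 1.31 m³/s.
29.6 µg/L = 0.0296 mg/L.
Mass balance: 0.14·1.735 = 0.425·Cₑ + 1.31·0.0296.
Cₑ = (0.2429 − 0.03878) / 0.425 = 0.4803 mg/L.

0.480 mg/L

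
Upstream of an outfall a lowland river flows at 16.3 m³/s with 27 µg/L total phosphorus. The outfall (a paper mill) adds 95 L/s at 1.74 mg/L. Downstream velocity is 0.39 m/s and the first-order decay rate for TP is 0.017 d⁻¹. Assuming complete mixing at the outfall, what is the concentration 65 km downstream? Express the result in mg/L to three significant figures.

0.0357 mg/L

95 L/s = 0.095 m³/s.
27 µg/L = 0.027 mg/L.
After complete mixing, C₀ = (0.095·1.74 + 16.3·0.027) / 16.39 = 0.03693 mg/L.
Travel time t = 6.5e+04 m / 0.39 m/s = 1.667e+05 s = 1.929 d.
C = 0.03693·exp(−0.017·1.929) = 0.03693·0.9677 = 0.03573 mg/L.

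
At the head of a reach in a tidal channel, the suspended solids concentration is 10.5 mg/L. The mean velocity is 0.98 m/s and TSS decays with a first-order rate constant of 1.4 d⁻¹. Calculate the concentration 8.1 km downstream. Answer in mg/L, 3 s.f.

Travel time t = 8.1 km / 0.98 m/s = 8100/0.98 = 8265 s = 0.09566 d.
First-order decay: C = 10.5·exp(−1.4·0.09566) = 10.5·0.8747 = 9.184 mg/L.

9.18 mg/L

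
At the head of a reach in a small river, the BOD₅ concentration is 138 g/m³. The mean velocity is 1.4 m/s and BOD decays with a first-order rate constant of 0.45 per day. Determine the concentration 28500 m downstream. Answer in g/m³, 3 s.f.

124 g/m³

Travel time t = 28500 m / 1.4 m/s = 2.85e+04/1.4 = 2.036e+04 s = 0.2356 d.
First-order decay: C = 138·exp(−0.45·0.2356) = 138·0.8994 = 124.1 g/m³.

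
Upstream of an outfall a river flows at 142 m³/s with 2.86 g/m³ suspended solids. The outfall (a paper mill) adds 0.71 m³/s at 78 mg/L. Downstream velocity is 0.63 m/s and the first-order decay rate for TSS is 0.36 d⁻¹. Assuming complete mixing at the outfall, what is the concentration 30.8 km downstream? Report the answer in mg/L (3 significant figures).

After complete mixing, C₀ = (0.71·78 + 142·2.86) / 142.7 = 3.234 mg/L.
Travel time t = 3.08e+04 m / 0.63 m/s = 4.889e+04 s = 0.5658 d.
C = 3.234·exp(−0.36·0.5658) = 3.234·0.8157 = 2.638 mg/L.

2.64 mg/L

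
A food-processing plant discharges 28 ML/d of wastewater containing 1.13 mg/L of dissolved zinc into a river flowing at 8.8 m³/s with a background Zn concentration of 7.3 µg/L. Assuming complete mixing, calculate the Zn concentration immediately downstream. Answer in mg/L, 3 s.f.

28 ML/d = 0.3241 m³/s.
7.3 µg/L = 0.0073 mg/L.
Conservation of mass across the mixing zone: C = (0.3241·1.13 + 8.8·0.0073) / (0.3241 + 8.8) = 0.4304/9.124 = 0.04718 mg/L.

0.0472 mg/L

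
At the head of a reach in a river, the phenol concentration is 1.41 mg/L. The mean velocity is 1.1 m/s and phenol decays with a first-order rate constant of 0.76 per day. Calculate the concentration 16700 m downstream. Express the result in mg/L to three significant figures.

Travel time t = 16700 m / 1.1 m/s = 1.67e+04/1.1 = 1.518e+04 s = 0.1757 d.
First-order decay: C = 1.41·exp(−0.76·0.1757) = 1.41·0.875 = 1.234 mg/L.

1.23 mg/L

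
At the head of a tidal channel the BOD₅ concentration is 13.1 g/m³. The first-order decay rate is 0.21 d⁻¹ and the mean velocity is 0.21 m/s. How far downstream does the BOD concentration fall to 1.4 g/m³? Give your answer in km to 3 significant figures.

From C = C₀·e^(−kt), t = ln(C₀/C)/k = ln(13.1/1.4)/0.21 = 2.236/0.21 = 10.65 d.
Distance = v·t = 0.21 m/s × 9.2e+05 s = 1.932e+05 m = 193.2 km.

193 km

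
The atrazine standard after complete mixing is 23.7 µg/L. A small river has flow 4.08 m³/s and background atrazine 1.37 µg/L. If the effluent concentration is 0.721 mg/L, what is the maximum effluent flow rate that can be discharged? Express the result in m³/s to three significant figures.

1.37 µg/L = 0.00137 mg/L.
23.7 µg/L = 0.0237 mg/L.
Mass balance at complete mixing: C_std·(Q_w + Q_r) = Q_w·C_e + Q_r·C_b.
Rearranging, Q_w = Q_r·(C_std − C_b)/(C_e − C_std) = 4.08·(0.0237 − 0.00137) / (0.721 − 0.0237) = 0.1307 m³/s.

0.131 m³/s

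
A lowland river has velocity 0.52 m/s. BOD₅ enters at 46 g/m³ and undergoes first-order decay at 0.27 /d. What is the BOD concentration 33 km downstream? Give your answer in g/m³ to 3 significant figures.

Travel time t = 33 km / 0.52 m/s = 3.3e+04/0.52 = 6.346e+04 s = 0.7345 d.
First-order decay: C = 46·exp(−0.27·0.7345) = 46·0.8201 = 37.73 g/m³.

37.7 g/m³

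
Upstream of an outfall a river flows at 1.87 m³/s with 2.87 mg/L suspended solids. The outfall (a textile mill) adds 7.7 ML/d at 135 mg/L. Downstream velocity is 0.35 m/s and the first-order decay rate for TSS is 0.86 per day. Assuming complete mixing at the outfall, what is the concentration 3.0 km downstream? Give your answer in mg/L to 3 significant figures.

8.15 mg/L

7.7 ML/d = 0.08912 m³/s.
After complete mixing, C₀ = (0.08912·135 + 1.87·2.87) / 1.959 = 8.881 mg/L.
Travel time t = 3000 m / 0.35 m/s = 8571 s = 0.09921 d.
C = 8.881·exp(−0.86·0.09921) = 8.881·0.9182 = 8.154 mg/L.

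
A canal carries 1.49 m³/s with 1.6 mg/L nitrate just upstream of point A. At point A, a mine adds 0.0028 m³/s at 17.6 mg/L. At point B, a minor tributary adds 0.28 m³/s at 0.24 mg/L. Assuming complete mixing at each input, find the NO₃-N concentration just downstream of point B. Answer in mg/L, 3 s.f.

After input A: C = (1.49·1.6 + 0.0028·17.6) / 1.493 = 1.63 mg/L.
After input B: C = (1.493·1.63 + 0.28·0.24) / 1.773 = 1.41 mg/L.

1.41 mg/L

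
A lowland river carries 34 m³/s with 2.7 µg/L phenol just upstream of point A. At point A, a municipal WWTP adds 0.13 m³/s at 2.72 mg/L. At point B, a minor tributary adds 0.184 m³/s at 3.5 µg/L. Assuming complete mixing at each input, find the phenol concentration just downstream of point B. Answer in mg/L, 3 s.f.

0.0130 mg/L

2.7 µg/L = 0.0027 mg/L.
After input A: C = (34·0.0027 + 0.13·2.72) / 34.13 = 0.01305 mg/L.
3.5 µg/L = 0.0035 mg/L.
After input B: C = (34.13·0.01305 + 0.184·0.0035) / 34.31 = 0.013 mg/L.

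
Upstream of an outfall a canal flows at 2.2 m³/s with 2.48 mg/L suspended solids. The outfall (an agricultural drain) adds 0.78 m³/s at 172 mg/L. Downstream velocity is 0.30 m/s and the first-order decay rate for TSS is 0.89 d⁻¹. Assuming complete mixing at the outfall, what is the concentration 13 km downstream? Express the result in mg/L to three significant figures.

30.0 mg/L

After complete mixing, C₀ = (0.78·172 + 2.2·2.48) / 2.98 = 46.85 mg/L.
Travel time t = 1.3e+04 m / 0.30 m/s = 4.333e+04 s = 0.5015 d.
C = 46.85·exp(−0.89·0.5015) = 46.85·0.6399 = 29.98 mg/L.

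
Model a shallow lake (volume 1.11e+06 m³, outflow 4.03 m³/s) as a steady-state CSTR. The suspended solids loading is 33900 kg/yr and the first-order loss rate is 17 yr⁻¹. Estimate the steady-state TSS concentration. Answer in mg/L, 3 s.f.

0.232 mg/L

Outflow Q = 4.03 m³/s × 3.156e+07 s/yr = 1.272e+08 m³/yr.
Steady-state CSTR mass balance: W = Q·C + k·V·C, so C = W/(Q + kV).
Q + kV = 1.272e+08 + 17·1.11e+06 = 1.46e+08 m³/yr.
C = 33900/1.46e+08 = 0.0002321 kg/m³ = 0.2321 mg/L.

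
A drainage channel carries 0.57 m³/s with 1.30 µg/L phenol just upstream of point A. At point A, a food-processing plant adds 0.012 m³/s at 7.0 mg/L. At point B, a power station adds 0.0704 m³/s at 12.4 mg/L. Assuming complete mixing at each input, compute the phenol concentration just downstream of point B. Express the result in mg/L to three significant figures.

1.30 µg/L = 0.0013 mg/L.
After input A: C = (0.57·0.0013 + 0.012·7) / 0.582 = 0.1456 mg/L.
After input B: C = (0.582·0.1456 + 0.0704·12.4) / 0.6524 = 1.468 mg/L.

1.47 mg/L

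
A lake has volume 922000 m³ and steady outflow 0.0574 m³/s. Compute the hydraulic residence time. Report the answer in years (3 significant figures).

0.509 yr

Q = 0.0574 m³/s × 3.156e+07 s/yr = 1.811e+06 m³/yr.
Hydraulic residence time τ = V/Q = 922000/1.811e+06 = 0.509 yr.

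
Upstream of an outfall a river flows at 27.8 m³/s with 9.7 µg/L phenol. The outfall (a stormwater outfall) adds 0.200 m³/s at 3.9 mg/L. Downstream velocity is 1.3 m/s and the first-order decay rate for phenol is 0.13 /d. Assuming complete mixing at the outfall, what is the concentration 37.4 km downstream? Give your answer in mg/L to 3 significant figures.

0.0359 mg/L

9.7 µg/L = 0.0097 mg/L.
After complete mixing, C₀ = (0.2·3.9 + 27.8·0.0097) / 28 = 0.03749 mg/L.
Travel time t = 3.74e+04 m / 1.3 m/s = 2.877e+04 s = 0.333 d.
C = 0.03749·exp(−0.13·0.333) = 0.03749·0.9576 = 0.0359 mg/L.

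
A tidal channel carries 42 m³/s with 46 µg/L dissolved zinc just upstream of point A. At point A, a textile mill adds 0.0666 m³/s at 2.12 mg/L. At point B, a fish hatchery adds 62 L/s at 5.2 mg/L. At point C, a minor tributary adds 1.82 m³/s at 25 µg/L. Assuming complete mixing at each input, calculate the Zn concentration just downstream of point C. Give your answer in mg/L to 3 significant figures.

0.0555 mg/L

46 µg/L = 0.046 mg/L.
After input A: C = (42·0.046 + 0.0666·2.12) / 42.07 = 0.04928 mg/L.
62 L/s = 0.062 m³/s.
After input B: C = (42.07·0.04928 + 0.062·5.2) / 42.13 = 0.05686 mg/L.
25 µg/L = 0.025 mg/L.
After input C: C = (42.13·0.05686 + 1.82·0.025) / 43.95 = 0.05554 mg/L.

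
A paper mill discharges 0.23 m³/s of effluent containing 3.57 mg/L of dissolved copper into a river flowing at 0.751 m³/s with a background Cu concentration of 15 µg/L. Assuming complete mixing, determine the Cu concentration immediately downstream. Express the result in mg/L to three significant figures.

0.848 mg/L

15 µg/L = 0.015 mg/L.
Conservation of mass across the mixing zone: C = (0.23·3.57 + 0.751·0.015) / (0.23 + 0.751) = 0.8324/0.981 = 0.8485 mg/L.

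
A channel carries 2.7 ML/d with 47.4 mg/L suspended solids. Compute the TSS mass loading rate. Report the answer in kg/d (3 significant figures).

128 kg/d

2.7 ML/d = 0.03125 m³/s.
Mass flux = Q·C = 0.03125 m³/s × 47.4 g/m³ = 1.481 g/s.
= 1.481 g/s × 86.4 = 128 kg/d.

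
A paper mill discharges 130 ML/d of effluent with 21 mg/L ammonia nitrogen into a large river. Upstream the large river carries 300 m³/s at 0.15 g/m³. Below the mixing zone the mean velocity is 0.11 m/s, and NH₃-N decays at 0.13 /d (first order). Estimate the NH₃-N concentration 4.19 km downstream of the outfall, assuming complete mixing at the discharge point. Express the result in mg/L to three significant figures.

130 ML/d = 1.505 m³/s.
After complete mixing, C₀ = (1.505·21 + 300·0.15) / 301.5 = 0.254 mg/L.
Travel time t = 4190 m / 0.11 m/s = 3.809e+04 s = 0.4409 d.
C = 0.254·exp(−0.13·0.4409) = 0.254·0.9443 = 0.2399 mg/L.

0.240 mg/L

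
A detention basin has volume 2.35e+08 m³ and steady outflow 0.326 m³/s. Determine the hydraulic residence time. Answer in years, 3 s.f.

22.8 yr

Q = 0.326 m³/s × 3.156e+07 s/yr = 1.029e+07 m³/yr.
Hydraulic residence time τ = V/Q = 2.35e+08/1.029e+07 = 22.84 yr.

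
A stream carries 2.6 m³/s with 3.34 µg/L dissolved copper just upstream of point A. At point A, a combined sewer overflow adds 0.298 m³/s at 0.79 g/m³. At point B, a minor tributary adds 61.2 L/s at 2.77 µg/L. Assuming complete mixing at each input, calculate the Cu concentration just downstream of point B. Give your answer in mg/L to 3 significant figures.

0.0825 mg/L

3.34 µg/L = 0.00334 mg/L.
After input A: C = (2.6·0.00334 + 0.298·0.79) / 2.898 = 0.08423 mg/L.
61.2 L/s = 0.0612 m³/s.
2.77 µg/L = 0.00277 mg/L.
After input B: C = (2.898·0.08423 + 0.0612·0.00277) / 2.959 = 0.08255 mg/L.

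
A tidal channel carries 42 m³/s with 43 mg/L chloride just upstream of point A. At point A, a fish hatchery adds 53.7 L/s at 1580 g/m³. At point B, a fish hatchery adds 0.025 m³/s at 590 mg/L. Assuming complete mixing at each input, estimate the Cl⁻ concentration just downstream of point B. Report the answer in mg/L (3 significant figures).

53.7 L/s = 0.0537 m³/s.
After input A: C = (42·43 + 0.0537·1580) / 42.05 = 44.96 mg/L.
After input B: C = (42.05·44.96 + 0.025·590) / 42.08 = 45.29 mg/L.

45.3 mg/L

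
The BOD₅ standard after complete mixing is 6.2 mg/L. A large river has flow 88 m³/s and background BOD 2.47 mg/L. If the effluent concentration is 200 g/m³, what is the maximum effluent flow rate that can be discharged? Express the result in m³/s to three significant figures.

1.69 m³/s

Mass balance at complete mixing: C_std·(Q_w + Q_r) = Q_w·C_e + Q_r·C_b.
Rearranging, Q_w = Q_r·(C_std − C_b)/(C_e − C_std) = 88·(6.2 − 2.47) / (200 − 6.2) = 1.694 m³/s.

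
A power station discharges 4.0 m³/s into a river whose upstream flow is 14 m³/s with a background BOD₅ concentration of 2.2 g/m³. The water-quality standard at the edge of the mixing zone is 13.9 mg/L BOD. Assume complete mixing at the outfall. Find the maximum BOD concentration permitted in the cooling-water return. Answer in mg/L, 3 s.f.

Mass balance: 13.9·18 = 4·Cₑ + 14·2.2.
Cₑ = (250.2 − 30.8) / 4 = 54.85 mg/L.

54.9 mg/L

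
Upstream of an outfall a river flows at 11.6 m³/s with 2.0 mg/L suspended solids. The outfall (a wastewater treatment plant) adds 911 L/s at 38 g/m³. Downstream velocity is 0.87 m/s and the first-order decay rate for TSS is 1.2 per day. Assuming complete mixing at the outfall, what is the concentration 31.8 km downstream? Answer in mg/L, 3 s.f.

2.78 mg/L

911 L/s = 0.911 m³/s.
After complete mixing, C₀ = (0.911·38 + 11.6·2) / 12.51 = 4.621 mg/L.
Travel time t = 3.18e+04 m / 0.87 m/s = 3.655e+04 s = 0.4231 d.
C = 4.621·exp(−1.2·0.4231) = 4.621·0.6019 = 2.782 mg/L.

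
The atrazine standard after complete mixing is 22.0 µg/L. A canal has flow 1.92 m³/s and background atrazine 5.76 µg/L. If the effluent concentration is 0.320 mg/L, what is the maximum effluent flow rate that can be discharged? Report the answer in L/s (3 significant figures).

5.76 µg/L = 0.00576 mg/L.
22.0 µg/L = 0.022 mg/L.
Mass balance at complete mixing: C_std·(Q_w + Q_r) = Q_w·C_e + Q_r·C_b.
Rearranging, Q_w = Q_r·(C_std − C_b)/(C_e − C_std) = 1.92·(0.022 − 0.00576) / (0.32 − 0.022) = 0.1046 m³/s.
= 104.6 L/s.

105 L/s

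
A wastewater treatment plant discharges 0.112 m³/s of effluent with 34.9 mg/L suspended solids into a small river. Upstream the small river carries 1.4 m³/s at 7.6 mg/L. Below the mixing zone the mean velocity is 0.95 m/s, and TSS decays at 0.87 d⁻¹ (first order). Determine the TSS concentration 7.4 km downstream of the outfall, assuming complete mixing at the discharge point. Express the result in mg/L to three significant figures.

8.90 mg/L

After complete mixing, C₀ = (0.112·34.9 + 1.4·7.6) / 1.512 = 9.622 mg/L.
Travel time t = 7400 m / 0.95 m/s = 7789 s = 0.09016 d.
C = 9.622·exp(−0.87·0.09016) = 9.622·0.9246 = 8.896 mg/L.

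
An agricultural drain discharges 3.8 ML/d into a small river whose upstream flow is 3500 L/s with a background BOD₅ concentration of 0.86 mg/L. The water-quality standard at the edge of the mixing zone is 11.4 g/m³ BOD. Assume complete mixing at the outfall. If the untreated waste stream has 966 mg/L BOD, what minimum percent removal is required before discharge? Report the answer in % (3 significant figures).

12.0 %

3.8 ML/d = 0.04398 m³/s.
3500 L/s = 3.5 m³/s.
Mass balance: 11.4·3.544 = 0.04398·Cₑ + 3.5·0.86.
Cₑ = (40.4 − 3.01) / 0.04398 = 850.2 mg/L.
Required removal = 1 − 850.2/966 = 11.99 %.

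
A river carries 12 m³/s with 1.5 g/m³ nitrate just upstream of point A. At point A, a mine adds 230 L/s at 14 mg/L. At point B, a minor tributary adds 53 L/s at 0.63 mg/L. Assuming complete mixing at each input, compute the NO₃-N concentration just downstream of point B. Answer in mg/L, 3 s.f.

230 L/s = 0.23 m³/s.
After input A: C = (12·1.5 + 0.23·14) / 12.23 = 1.735 mg/L.
53 L/s = 0.053 m³/s.
After input B: C = (12.23·1.735 + 0.053·0.63) / 12.28 = 1.73 mg/L.

1.73 mg/L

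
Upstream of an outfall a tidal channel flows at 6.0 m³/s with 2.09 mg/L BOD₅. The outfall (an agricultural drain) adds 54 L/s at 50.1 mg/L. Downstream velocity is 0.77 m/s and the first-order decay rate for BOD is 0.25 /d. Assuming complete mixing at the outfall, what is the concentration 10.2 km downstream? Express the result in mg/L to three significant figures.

2.42 mg/L

54 L/s = 0.054 m³/s.
After complete mixing, C₀ = (0.054·50.1 + 6·2.09) / 6.054 = 2.518 mg/L.
Travel time t = 1.02e+04 m / 0.77 m/s = 1.325e+04 s = 0.1533 d.
C = 2.518·exp(−0.25·0.1533) = 2.518·0.9624 = 2.424 mg/L.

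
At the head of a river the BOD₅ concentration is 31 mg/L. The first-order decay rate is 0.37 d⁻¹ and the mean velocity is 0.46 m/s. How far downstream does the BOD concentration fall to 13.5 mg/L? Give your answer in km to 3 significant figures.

From C = C₀·e^(−kt), t = ln(C₀/C)/k = ln(31/13.5)/0.37 = 0.8313/0.37 = 2.247 d.
Distance = v·t = 0.46 m/s × 1.941e+05 s = 8.929e+04 m = 89.29 km.

89.3 km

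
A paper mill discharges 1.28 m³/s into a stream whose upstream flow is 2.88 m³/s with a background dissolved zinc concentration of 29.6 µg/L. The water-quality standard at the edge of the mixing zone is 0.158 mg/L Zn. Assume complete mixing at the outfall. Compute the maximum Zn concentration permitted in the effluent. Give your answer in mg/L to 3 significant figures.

0.447 mg/L

29.6 µg/L = 0.0296 mg/L.
Mass balance: 0.158·4.16 = 1.28·Cₑ + 2.88·0.0296.
Cₑ = (0.6573 − 0.08525) / 1.28 = 0.4469 mg/L.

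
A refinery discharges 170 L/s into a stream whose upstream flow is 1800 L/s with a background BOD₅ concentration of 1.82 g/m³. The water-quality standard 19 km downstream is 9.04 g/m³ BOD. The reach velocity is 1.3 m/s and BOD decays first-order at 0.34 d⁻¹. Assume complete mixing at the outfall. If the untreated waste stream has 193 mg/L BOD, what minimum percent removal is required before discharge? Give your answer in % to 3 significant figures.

170 L/s = 0.17 m³/s.
1800 L/s = 1.8 m³/s.
Travel time to the compliance point: t = 1.9e+04/1.3 = 1.462e+04 s = 0.1692 d; decay factor exp(−0.34·0.1692) = 0.9441.
So the concentration just after mixing may be at most 9.04/0.9441 = 9.575 mg/L.
Mass balance: 9.575·1.97 = 0.17·Cₑ + 1.8·1.82.
Cₑ = (18.86 − 3.276) / 0.17 = 91.69 mg/L.
Required removal = 1 − 91.69/193 = 52.49 %.

52.5 %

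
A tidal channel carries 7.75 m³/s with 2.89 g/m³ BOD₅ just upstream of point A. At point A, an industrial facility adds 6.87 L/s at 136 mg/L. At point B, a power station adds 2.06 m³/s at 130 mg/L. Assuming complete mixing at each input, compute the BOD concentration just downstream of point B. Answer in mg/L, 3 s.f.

29.7 mg/L

6.87 L/s = 0.00687 m³/s.
After input A: C = (7.75·2.89 + 0.00687·136) / 7.757 = 3.008 mg/L.
After input B: C = (7.757·3.008 + 2.06·130) / 9.817 = 29.66 mg/L.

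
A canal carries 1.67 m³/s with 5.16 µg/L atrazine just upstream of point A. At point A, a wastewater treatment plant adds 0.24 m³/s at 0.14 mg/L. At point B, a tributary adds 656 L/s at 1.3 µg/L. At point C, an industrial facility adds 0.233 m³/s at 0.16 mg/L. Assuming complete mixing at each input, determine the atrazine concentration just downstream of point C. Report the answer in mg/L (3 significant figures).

0.0287 mg/L

5.16 µg/L = 0.00516 mg/L.
After input A: C = (1.67·0.00516 + 0.24·0.14) / 1.91 = 0.0221 mg/L.
656 L/s = 0.656 m³/s.
1.3 µg/L = 0.0013 mg/L.
After input B: C = (1.91·0.0221 + 0.656·0.0013) / 2.566 = 0.01678 mg/L.
After input C: C = (2.566·0.01678 + 0.233·0.16) / 2.799 = 0.02871 mg/L.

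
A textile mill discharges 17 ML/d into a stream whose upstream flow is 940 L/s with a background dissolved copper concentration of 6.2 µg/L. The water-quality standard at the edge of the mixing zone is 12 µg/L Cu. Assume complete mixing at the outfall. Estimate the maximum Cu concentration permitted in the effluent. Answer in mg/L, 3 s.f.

17 ML/d = 0.1968 m³/s.
940 L/s = 0.94 m³/s.
6.2 µg/L = 0.0062 mg/L.
12 µg/L = 0.012 mg/L.
Mass balance: 0.012·1.137 = 0.1968·Cₑ + 0.94·0.0062.
Cₑ = (0.01364 − 0.005828) / 0.1968 = 0.03971 mg/L.

0.0397 mg/L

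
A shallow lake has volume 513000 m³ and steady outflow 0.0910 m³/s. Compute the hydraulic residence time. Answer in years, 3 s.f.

0.179 yr

Q = 0.0910 m³/s × 3.156e+07 s/yr = 2.872e+06 m³/yr.
Hydraulic residence time τ = V/Q = 513000/2.872e+06 = 0.1786 yr.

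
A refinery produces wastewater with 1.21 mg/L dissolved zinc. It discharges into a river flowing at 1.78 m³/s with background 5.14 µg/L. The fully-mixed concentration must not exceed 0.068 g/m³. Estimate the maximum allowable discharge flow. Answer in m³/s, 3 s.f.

0.0980 m³/s

5.14 µg/L = 0.00514 mg/L.
Mass balance at complete mixing: C_std·(Q_w + Q_r) = Q_w·C_e + Q_r·C_b.
Rearranging, Q_w = Q_r·(C_std − C_b)/(C_e − C_std) = 1.78·(0.068 − 0.00514) / (1.21 − 0.068) = 0.09798 m³/s.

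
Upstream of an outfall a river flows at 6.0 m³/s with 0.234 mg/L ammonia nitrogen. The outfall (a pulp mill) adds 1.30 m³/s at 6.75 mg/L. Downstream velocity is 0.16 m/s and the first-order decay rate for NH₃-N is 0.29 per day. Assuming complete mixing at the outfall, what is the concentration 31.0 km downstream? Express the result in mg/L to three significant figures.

0.728 mg/L

After complete mixing, C₀ = (1.3·6.75 + 6·0.234) / 7.3 = 1.394 mg/L.
Travel time t = 3.1e+04 m / 0.16 m/s = 1.938e+05 s = 2.242 d.
C = 1.394·exp(−0.29·2.242) = 1.394·0.5219 = 0.7277 mg/L.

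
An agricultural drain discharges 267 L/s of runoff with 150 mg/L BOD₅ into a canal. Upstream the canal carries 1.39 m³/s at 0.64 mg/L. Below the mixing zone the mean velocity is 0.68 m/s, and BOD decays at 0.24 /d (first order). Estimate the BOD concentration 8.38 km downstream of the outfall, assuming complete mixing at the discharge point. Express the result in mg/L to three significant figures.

267 L/s = 0.267 m³/s.
After complete mixing, C₀ = (0.267·150 + 1.39·0.64) / 1.657 = 24.71 mg/L.
Travel time t = 8380 m / 0.68 m/s = 1.232e+04 s = 0.1426 d.
C = 24.71·exp(−0.24·0.1426) = 24.71·0.9663 = 23.88 mg/L.

23.9 mg/L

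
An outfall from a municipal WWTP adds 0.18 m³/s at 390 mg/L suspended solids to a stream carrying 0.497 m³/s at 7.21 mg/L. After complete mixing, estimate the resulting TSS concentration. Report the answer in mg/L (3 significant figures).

109 mg/L

Conservation of mass across the mixing zone: C = (0.18·390 + 0.497·7.21) / (0.18 + 0.497) = 73.78/0.677 = 109 mg/L.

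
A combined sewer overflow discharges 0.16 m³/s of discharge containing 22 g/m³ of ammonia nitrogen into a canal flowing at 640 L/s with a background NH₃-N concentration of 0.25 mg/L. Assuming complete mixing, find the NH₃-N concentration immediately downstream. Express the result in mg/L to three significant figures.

640 L/s = 0.64 m³/s.
Flow-weighted mixing gives C = (0.16·22 + 0.64·0.25) / (0.16 + 0.64) = 3.68/0.8 = 4.6 mg/L.

4.60 mg/L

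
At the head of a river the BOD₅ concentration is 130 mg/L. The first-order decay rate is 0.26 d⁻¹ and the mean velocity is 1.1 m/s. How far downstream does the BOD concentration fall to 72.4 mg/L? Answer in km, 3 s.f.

214 km

From C = C₀·e^(−kt), t = ln(C₀/C)/k = ln(130/72.4)/0.26 = 0.5853/0.26 = 2.251 d.
Distance = v·t = 1.1 m/s × 1.945e+05 s = 2.14e+05 m = 214 km.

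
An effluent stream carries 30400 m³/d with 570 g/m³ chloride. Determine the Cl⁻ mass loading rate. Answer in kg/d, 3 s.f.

30400 m³/d = 0.3519 m³/s.
Mass flux = Q·C = 0.3519 m³/s × 570 g/m³ = 200.6 g/s.
= 200.6 g/s × 86.4 = 1.733e+04 kg/d.

17300 kg/d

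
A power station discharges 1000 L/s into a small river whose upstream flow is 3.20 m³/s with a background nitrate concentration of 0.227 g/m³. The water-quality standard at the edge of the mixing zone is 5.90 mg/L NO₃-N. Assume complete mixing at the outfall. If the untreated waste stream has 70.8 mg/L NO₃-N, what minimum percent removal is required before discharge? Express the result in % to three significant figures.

1000 L/s = 1 m³/s.
Mass balance: 5.9·4.2 = 1·Cₑ + 3.2·0.227.
Cₑ = (24.78 − 0.7264) / 1 = 24.05 mg/L.
Required removal = 1 − 24.05/70.8 = 66.03 %.

66.0 %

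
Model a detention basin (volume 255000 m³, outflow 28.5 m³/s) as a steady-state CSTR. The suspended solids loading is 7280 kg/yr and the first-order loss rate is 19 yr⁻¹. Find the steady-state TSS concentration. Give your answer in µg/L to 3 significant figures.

8.05 µg/L

Outflow Q = 28.5 m³/s × 3.156e+07 s/yr = 8.994e+08 m³/yr.
Steady-state CSTR mass balance: W = Q·C + k·V·C, so C = W/(Q + kV).
Q + kV = 8.994e+08 + 19·255000 = 9.042e+08 m³/yr.
C = 7280/9.042e+08 = 8.051e-06 kg/m³ = 0.008051 mg/L = 8.051 µg/L.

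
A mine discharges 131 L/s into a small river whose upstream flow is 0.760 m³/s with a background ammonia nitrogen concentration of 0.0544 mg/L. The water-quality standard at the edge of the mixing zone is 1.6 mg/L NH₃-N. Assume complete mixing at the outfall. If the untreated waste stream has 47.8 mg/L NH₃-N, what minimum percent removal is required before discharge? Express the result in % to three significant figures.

131 L/s = 0.131 m³/s.
Mass balance: 1.6·0.891 = 0.131·Cₑ + 0.76·0.0544.
Cₑ = (1.426 − 0.04134) / 0.131 = 10.57 mg/L.
Required removal = 1 − 10.57/47.8 = 77.89 %.

77.9 %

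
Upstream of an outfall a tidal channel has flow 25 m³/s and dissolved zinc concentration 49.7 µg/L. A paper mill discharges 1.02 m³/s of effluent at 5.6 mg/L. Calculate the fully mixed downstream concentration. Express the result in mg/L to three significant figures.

0.267 mg/L

49.7 µg/L = 0.0497 mg/L.
Conservation of mass across the mixing zone: C = (1.02·5.6 + 25·0.0497) / (1.02 + 25) = 6.954/26.02 = 0.2673 mg/L.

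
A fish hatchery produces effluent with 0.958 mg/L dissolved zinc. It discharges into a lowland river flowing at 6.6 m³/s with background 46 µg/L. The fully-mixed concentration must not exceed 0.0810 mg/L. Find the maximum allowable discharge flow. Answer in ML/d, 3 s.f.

46 µg/L = 0.046 mg/L.
Mass balance at complete mixing: C_std·(Q_w + Q_r) = Q_w·C_e + Q_r·C_b.
Rearranging, Q_w = Q_r·(C_std − C_b)/(C_e − C_std) = 6.6·(0.081 − 0.046) / (0.958 − 0.081) = 0.2634 m³/s.
= 22.76 ML/d.

22.8 ML/d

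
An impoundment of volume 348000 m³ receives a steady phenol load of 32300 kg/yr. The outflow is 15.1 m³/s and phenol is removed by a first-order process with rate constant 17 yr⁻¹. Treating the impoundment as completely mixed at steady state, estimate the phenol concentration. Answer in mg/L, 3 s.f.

Outflow Q = 15.1 m³/s × 3.156e+07 s/yr = 4.765e+08 m³/yr.
Steady-state CSTR mass balance: W = Q·C + k·V·C, so C = W/(Q + kV).
Q + kV = 4.765e+08 + 17·348000 = 4.824e+08 m³/yr.
C = 32300/4.824e+08 = 6.695e-05 kg/m³ = 0.06695 mg/L.

0.0670 mg/L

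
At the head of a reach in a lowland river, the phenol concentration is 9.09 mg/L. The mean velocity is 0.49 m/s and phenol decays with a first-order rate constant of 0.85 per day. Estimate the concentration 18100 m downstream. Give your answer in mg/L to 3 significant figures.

6.32 mg/L

Travel time t = 18100 m / 0.49 m/s = 1.81e+04/0.49 = 3.694e+04 s = 0.4275 d.
First-order decay: C = 9.09·exp(−0.85·0.4275) = 9.09·0.6953 = 6.32 mg/L.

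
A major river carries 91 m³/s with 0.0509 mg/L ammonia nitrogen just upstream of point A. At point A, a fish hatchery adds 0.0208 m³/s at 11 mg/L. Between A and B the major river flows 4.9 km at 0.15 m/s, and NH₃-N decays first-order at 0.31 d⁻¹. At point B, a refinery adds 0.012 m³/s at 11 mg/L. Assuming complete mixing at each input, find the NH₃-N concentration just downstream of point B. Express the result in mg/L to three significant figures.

After input A: C = (91·0.0509 + 0.0208·11) / 91.02 = 0.0534 mg/L.
Over the 4.9 km reach to input B (t = 3.267e+04 s = 0.3781 d), decay gives C = 0.0534·exp(−0.31·0.3781) = 0.0475 mg/L.
After input B: C = (91.02·0.0475 + 0.012·11) / 91.03 = 0.04894 mg/L.

0.0489 mg/L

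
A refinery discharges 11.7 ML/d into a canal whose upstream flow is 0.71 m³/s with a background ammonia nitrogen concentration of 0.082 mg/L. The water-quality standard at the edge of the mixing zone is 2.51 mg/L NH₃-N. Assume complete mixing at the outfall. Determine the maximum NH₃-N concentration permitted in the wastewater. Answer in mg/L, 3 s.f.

15.2 mg/L

11.7 ML/d = 0.1354 m³/s.
Mass balance: 2.51·0.8454 = 0.1354·Cₑ + 0.71·0.082.
Cₑ = (2.122 − 0.05822) / 0.1354 = 15.24 mg/L.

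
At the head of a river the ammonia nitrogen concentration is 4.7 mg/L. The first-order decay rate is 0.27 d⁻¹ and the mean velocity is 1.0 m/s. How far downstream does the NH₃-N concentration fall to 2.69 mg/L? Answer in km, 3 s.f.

179 km

From C = C₀·e^(−kt), t = ln(C₀/C)/k = ln(4.7/2.69)/0.27 = 0.558/0.27 = 2.067 d.
Distance = v·t = 1.0 m/s × 1.786e+05 s = 1.786e+05 m = 178.6 km.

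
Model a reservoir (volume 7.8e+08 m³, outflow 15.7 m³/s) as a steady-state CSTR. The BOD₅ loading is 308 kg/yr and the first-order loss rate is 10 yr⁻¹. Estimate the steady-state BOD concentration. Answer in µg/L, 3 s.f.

0.0371 µg/L

Outflow Q = 15.7 m³/s × 3.156e+07 s/yr = 4.955e+08 m³/yr.
Steady-state CSTR mass balance: W = Q·C + k·V·C, so C = W/(Q + kV).
Q + kV = 4.955e+08 + 10·7.8e+08 = 8.295e+09 m³/yr.
C = 308/8.295e+09 = 3.713e-08 kg/m³ = 3.713e-05 mg/L = 0.03713 µg/L.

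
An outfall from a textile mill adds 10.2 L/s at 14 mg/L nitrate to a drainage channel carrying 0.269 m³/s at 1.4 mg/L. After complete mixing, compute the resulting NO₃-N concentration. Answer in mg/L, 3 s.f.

1.86 mg/L

10.2 L/s = 0.0102 m³/s.
Conservation of mass across the mixing zone: C = (0.0102·14 + 0.269·1.4) / (0.0102 + 0.269) = 0.5194/0.2792 = 1.86 mg/L.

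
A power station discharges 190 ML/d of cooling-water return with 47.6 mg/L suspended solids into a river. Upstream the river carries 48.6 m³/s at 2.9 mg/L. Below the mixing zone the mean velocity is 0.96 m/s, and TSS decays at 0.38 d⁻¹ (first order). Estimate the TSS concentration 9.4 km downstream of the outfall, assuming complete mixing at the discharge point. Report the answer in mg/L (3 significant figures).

4.63 mg/L

190 ML/d = 2.199 m³/s.
After complete mixing, C₀ = (2.199·47.6 + 48.6·2.9) / 50.8 = 4.835 mg/L.
Travel time t = 9400 m / 0.96 m/s = 9792 s = 0.1133 d.
C = 4.835·exp(−0.38·0.1133) = 4.835·0.9578 = 4.631 mg/L.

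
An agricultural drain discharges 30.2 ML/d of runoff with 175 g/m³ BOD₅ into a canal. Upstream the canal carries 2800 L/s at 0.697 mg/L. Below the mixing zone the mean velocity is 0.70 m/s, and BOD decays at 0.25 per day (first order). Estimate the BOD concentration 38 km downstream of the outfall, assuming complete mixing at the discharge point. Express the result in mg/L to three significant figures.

30.2 ML/d = 0.3495 m³/s.
2800 L/s = 2.8 m³/s.
After complete mixing, C₀ = (0.3495·175 + 2.8·0.697) / 3.15 = 20.04 mg/L.
Travel time t = 3.8e+04 m / 0.70 m/s = 5.429e+04 s = 0.6283 d.
C = 20.04·exp(−0.25·0.6283) = 20.04·0.8546 = 17.13 mg/L.

17.1 mg/L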